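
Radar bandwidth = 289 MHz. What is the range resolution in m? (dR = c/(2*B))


dR = 3e8 / (2 * 289000000.0) = 0.52 m

0.52 m


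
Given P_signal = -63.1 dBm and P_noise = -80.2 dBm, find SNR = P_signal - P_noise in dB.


SNR = -63.1 - (-80.2) = 17.1 dB

17.1 dB


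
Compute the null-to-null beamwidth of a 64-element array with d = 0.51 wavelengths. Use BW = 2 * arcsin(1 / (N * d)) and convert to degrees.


1/(N*d) = 1/(64*0.51) = 0.030637
BW = 2*arcsin(0.030637) = 3.5 degrees

3.5 degrees


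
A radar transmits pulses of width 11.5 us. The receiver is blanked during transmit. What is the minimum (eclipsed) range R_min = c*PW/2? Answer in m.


R_min = 3e8 * 11.5e-6 / 2 = 1725.0 m

1725.0 m


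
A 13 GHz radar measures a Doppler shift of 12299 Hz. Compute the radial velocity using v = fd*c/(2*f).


v = 12299 * 3e8 / (2 * 13000000000.0) = 141.9 m/s

141.9 m/s


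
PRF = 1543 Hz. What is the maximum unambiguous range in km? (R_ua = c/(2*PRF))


R_ua = 3e8 / (2 * 1543) = 97213.2 m = 97.2 km

97.2 km


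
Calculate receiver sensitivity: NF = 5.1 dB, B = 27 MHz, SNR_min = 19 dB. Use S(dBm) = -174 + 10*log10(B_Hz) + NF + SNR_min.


10*log10(27000000.0) = 74.31
S = -174 + 74.31 + 5.1 + 19 = -75.6 dBm

-75.6 dBm


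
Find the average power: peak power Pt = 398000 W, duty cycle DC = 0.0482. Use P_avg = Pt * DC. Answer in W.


P_avg = 398000 * 0.0482 = 19183.6 W

19183.6 W


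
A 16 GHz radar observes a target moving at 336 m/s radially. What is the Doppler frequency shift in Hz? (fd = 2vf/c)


fd = 2 * 336 * 16000000000.0 / 3e8 = 35840.0 Hz

35840.0 Hz


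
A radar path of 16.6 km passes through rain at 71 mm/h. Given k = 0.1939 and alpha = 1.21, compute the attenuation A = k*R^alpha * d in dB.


gamma = 0.1939 * 71^1.21 = 33.697712 dB/km
A = 33.697712 * 16.6 = 559.38 dB

559.38 dB


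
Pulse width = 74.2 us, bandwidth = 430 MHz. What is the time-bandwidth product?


TBP = 74.2 * 430 = 31906.0

31906.0


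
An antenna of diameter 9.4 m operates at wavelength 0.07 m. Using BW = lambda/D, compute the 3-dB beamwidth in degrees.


BW_rad = 0.07 / 9.4 = 0.007447
BW_deg = 0.43 degrees

0.43 degrees


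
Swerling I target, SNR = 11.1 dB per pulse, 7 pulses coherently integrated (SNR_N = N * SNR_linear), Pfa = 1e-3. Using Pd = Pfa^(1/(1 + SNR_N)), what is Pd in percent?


SNR_lin = 10^(11.1/10) = 12.8825
SNR_N = 7 * 12.8825 = 90.1775
1/(1 + SNR_N) = 1/91.1775 = 0.0109676
Pd = (1e-3)^0.0109676 = 0.92704
Pd = 92.7%

92.7%


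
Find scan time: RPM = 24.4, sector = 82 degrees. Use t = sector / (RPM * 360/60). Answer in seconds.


t = 82 / (24.4 * 360) * 60 = 0.56 s

0.56 s


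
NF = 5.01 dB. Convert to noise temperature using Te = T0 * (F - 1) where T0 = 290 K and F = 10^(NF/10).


NF_lin = 10^(5.01/10) = 3.169567
Te = 290 * (3.169567 - 1) = 629.2 K

629.2 K


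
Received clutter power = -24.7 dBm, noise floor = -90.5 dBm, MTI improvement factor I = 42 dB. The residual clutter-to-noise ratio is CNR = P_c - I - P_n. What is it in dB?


CNR = -24.7 - 42 - (-90.5) = 23.8 dB

23.8 dB


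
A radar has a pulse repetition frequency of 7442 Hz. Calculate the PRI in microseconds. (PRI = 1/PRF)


PRI = 1/7442 = 0.0001343725 s = 134.4 us

134.4 us


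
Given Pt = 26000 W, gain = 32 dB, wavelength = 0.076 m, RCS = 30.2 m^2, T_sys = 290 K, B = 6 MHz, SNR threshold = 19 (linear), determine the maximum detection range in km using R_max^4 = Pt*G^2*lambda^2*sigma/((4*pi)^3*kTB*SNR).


G_lin = 10^(32/10) = 1584.893192
R^4 = 26000 * 1584.893192^2 * 0.076^2 * 30.2 / ((4*pi)^3 * 1.38e-23 * 290 * 6000000.0 * 19)
R^4 = 1.25833e19 m^4
R_max = (1.25833e19)^(1/4) = 59559.2 m = 59.6 km

59.6 km


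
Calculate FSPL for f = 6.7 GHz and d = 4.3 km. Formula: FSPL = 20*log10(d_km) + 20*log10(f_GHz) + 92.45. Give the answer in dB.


20*log10(4.3) = 12.67
20*log10(6.7) = 16.52
FSPL = 121.6 dB

121.6 dB


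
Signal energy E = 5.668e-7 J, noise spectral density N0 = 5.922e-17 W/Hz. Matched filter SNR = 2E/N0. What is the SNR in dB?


SNR_lin = 2 * 5.668e-7 / 5.922e-17 = 1.914e10
SNR_dB = 10*log10(1.914e10) = 102.8 dB

102.8 dB


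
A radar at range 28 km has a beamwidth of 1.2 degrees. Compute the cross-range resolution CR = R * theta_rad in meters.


BW_rad = 0.020943951
CR = 28000 * 0.020943951 = 586.4 m

586.4 m


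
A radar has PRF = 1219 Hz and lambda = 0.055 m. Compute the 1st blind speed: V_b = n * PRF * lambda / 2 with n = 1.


V_blind = 1 * 1219 * 0.055 / 2 = 33.5 m/s

33.5 m/s


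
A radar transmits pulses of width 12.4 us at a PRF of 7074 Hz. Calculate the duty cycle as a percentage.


DC = 12.4e-6 * 7074 * 100 = 8.77%

8.77%


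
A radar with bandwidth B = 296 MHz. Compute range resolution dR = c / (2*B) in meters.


dR = 3e8 / (2 * 296000000.0) = 0.51 m

0.51 m


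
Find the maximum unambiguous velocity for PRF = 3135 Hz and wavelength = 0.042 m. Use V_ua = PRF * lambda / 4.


V_ua = 3135 * 0.042 / 4 = 32.9 m/s

32.9 m/s


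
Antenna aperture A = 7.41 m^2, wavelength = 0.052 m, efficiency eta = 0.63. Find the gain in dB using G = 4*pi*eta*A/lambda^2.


G_linear = 4*pi*0.63*7.41/0.052^2 = 21695.11
G_dB = 10*log10(21695.11) = 43.4 dB

43.4 dB


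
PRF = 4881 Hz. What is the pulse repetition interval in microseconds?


PRI = 1/4881 = 0.000204876 s = 204.9 us

204.9 us


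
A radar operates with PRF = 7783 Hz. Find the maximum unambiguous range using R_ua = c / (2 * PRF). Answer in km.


R_ua = 3e8 / (2 * 7783) = 19272.8 m = 19.3 km

19.3 km


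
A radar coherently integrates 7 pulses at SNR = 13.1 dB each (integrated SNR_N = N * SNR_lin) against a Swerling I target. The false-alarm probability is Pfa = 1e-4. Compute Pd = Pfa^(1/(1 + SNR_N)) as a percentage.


SNR_lin = 10^(13.1/10) = 20.41738
SNR_N = 7 * 20.41738 = 142.92166
1/(1 + SNR_N) = 1/143.92166 = 0.0069482
Pd = (1e-4)^0.0069482 = 0.93801
Pd = 93.8%

93.8%


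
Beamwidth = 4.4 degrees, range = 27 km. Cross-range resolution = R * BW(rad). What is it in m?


BW_rad = 0.076794487
CR = 27000 * 0.076794487 = 2073.5 m

2073.5 m


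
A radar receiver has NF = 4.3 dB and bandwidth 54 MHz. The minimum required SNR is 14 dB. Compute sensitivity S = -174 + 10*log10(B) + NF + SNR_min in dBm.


10*log10(54000000.0) = 77.32
S = -174 + 77.32 + 4.3 + 14 = -78.4 dBm

-78.4 dBm


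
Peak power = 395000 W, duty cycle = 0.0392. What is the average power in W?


P_avg = 395000 * 0.0392 = 15484.0 W

15484.0 W


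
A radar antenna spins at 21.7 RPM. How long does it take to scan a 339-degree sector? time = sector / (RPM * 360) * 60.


t = 339 / (21.7 * 360) * 60 = 2.6 s

2.6 s


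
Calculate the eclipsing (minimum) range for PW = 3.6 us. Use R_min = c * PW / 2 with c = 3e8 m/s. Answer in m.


R_min = 3e8 * 3.6e-6 / 2 = 540.0 m

540.0 m


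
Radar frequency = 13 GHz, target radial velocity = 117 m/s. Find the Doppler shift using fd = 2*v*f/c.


fd = 2 * 117 * 13000000000.0 / 3e8 = 10140.0 Hz

10140.0 Hz


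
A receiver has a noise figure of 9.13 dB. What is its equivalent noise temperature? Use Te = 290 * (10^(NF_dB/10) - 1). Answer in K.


NF_lin = 10^(9.13/10) = 8.184648
Te = 290 * (8.184648 - 1) = 2083.5 K

2083.5 K


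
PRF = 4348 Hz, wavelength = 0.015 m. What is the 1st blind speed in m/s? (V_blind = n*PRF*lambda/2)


V_blind = 1 * 4348 * 0.015 / 2 = 32.6 m/s

32.6 m/s


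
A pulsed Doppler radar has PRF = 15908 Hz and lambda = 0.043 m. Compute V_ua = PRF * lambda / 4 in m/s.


V_ua = 15908 * 0.043 / 4 = 171.0 m/s

171.0 m/s


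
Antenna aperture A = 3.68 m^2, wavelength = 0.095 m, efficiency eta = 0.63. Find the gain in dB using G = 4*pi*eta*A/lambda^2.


G_linear = 4*pi*0.63*3.68/0.095^2 = 3228.13
G_dB = 10*log10(3228.13) = 35.1 dB

35.1 dB


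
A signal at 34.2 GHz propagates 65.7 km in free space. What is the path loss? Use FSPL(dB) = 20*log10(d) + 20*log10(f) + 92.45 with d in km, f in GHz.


20*log10(65.7) = 36.35
20*log10(34.2) = 30.68
FSPL = 159.5 dB

159.5 dB


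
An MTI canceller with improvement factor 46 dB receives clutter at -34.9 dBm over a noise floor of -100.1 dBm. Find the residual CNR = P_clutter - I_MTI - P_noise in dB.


CNR = -34.9 - 46 - (-100.1) = 19.2 dB

19.2 dB


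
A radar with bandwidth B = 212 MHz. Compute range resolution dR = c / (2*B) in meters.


dR = 3e8 / (2 * 212000000.0) = 0.71 m

0.71 m


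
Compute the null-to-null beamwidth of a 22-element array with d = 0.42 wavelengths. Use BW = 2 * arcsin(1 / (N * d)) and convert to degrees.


1/(N*d) = 1/(22*0.42) = 0.108225
BW = 2*arcsin(0.108225) = 12.4 degrees

12.4 degrees


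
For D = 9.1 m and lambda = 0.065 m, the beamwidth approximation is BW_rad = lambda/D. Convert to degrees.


BW_rad = 0.065 / 9.1 = 0.007143
BW_deg = 0.41 degrees

0.41 degrees


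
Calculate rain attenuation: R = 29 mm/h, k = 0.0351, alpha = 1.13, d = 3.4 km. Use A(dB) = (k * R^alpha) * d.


gamma = 0.0351 * 29^1.13 = 1.576946 dB/km
A = 1.576946 * 3.4 = 5.36 dB

5.36 dB


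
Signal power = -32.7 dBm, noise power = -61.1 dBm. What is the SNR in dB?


SNR = -32.7 - (-61.1) = 28.4 dB

28.4 dB


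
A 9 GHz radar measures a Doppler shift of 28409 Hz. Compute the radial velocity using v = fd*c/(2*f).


v = 28409 * 3e8 / (2 * 9000000000.0) = 473.5 m/s

473.5 m/s


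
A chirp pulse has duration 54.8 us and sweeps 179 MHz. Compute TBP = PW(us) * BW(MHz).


TBP = 54.8 * 179 = 9809.2

9809.2


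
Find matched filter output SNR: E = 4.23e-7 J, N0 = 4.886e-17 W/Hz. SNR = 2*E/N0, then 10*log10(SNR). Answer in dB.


SNR_lin = 2 * 4.23e-7 / 4.886e-17 = 1.731e10
SNR_dB = 10*log10(1.731e10) = 102.4 dB

102.4 dB


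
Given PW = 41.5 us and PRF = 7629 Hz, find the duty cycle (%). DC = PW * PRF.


DC = 41.5e-6 * 7629 * 100 = 31.66%

31.66%


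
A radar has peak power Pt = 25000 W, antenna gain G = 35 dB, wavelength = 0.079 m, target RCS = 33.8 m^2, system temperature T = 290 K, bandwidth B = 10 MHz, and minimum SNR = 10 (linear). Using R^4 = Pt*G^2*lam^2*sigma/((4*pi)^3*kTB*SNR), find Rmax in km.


G_lin = 10^(35/10) = 3162.27766
R^4 = 25000 * 3162.27766^2 * 0.079^2 * 33.8 / ((4*pi)^3 * 1.38e-23 * 290 * 10000000.0 * 10)
R^4 = 6.64055e19 m^4
R_max = (6.64055e19)^(1/4) = 90271.6 m = 90.3 km

90.3 km


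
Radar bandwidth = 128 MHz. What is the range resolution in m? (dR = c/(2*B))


dR = 3e8 / (2 * 128000000.0) = 1.17 m

1.17 m


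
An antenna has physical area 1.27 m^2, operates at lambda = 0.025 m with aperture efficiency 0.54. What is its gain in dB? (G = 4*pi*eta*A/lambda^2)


G_linear = 4*pi*0.54*1.27/0.025^2 = 13788.83
G_dB = 10*log10(13788.83) = 41.4 dB

41.4 dB


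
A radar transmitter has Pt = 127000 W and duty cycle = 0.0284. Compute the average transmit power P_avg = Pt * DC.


P_avg = 127000 * 0.0284 = 3606.8 W

3606.8 W


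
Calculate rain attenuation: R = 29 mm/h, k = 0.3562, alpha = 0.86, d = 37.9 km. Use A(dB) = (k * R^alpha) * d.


gamma = 0.3562 * 29^0.86 = 6.446978 dB/km
A = 6.446978 * 37.9 = 244.34 dB

244.34 dB


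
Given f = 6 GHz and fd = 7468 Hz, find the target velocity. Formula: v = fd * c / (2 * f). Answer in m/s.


v = 7468 * 3e8 / (2 * 6000000000.0) = 186.7 m/s

186.7 m/s


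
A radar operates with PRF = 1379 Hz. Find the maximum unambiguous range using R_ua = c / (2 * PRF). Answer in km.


R_ua = 3e8 / (2 * 1379) = 108774.5 m = 108.8 km

108.8 km


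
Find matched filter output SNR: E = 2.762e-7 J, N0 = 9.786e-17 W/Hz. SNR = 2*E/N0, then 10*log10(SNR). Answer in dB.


SNR_lin = 2 * 2.762e-7 / 9.786e-17 = 5.645e9
SNR_dB = 10*log10(5.645e9) = 97.5 dB

97.5 dB


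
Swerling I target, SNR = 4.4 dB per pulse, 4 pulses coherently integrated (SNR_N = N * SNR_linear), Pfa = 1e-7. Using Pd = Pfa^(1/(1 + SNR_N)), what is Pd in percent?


SNR_lin = 10^(4.4/10) = 2.75423
SNR_N = 4 * 2.75423 = 11.01692
1/(1 + SNR_N) = 1/12.01692 = 0.083216
Pd = (1e-7)^0.083216 = 0.26151
Pd = 26.2%

26.2%


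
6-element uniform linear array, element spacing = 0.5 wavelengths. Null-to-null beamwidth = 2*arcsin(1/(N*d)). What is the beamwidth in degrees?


1/(N*d) = 1/(6*0.5) = 0.333333
BW = 2*arcsin(0.333333) = 38.9 degrees

38.9 degrees


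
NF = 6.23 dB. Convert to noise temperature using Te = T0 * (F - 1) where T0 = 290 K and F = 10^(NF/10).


NF_lin = 10^(6.23/10) = 4.19759
Te = 290 * (4.19759 - 1) = 927.3 K

927.3 K


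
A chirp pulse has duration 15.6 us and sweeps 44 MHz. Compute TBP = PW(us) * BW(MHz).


TBP = 15.6 * 44 = 686.4

686.4


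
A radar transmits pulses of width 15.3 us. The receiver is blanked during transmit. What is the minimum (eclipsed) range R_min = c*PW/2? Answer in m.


R_min = 3e8 * 15.3e-6 / 2 = 2295.0 m

2295.0 m


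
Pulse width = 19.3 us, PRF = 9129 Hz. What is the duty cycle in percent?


DC = 19.3e-6 * 9129 * 100 = 17.62%

17.62%


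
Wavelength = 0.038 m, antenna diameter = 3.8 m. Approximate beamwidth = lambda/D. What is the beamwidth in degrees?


BW_rad = 0.038 / 3.8 = 0.01
BW_deg = 0.57 degrees

0.57 degrees


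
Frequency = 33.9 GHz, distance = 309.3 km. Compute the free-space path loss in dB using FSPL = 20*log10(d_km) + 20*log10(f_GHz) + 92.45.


20*log10(309.3) = 49.81
20*log10(33.9) = 30.6
FSPL = 172.9 dB

172.9 dB


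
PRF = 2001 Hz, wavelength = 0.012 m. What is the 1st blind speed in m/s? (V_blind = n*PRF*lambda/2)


V_blind = 1 * 2001 * 0.012 / 2 = 12.0 m/s

12.0 m/s


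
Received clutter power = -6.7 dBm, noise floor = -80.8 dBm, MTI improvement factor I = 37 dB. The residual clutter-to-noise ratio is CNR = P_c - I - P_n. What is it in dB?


CNR = -6.7 - 37 - (-80.8) = 37.1 dB

37.1 dB


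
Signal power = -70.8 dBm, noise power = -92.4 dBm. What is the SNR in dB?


SNR = -70.8 - (-92.4) = 21.6 dB

21.6 dB


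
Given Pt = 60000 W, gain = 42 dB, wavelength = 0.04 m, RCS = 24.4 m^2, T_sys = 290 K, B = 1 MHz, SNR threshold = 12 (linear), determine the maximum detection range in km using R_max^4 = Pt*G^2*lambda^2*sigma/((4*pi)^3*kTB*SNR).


G_lin = 10^(42/10) = 15848.931925
R^4 = 60000 * 15848.931925^2 * 0.04^2 * 24.4 / ((4*pi)^3 * 1.38e-23 * 290 * 1000000.0 * 12)
R^4 = 6.17409e21 m^4
R_max = (6.17409e21)^(1/4) = 280313.0 m = 280.3 km

280.3 km


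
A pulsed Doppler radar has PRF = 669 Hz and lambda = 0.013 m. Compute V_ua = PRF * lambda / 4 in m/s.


V_ua = 669 * 0.013 / 4 = 2.2 m/s

2.2 m/s


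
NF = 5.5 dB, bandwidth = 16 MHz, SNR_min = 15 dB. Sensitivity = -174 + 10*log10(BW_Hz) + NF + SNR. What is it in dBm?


10*log10(16000000.0) = 72.04
S = -174 + 72.04 + 5.5 + 15 = -81.5 dBm

-81.5 dBm


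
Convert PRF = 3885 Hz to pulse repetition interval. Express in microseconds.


PRI = 1/3885 = 0.0002574003 s = 257.4 us

257.4 us


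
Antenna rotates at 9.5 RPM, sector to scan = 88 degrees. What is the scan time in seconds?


t = 88 / (9.5 * 360) * 60 = 1.54 s

1.54 s


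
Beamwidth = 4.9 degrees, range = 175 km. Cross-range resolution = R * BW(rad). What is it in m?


BW_rad = 0.085521133
CR = 175000 * 0.085521133 = 14966.2 m

14966.2 m


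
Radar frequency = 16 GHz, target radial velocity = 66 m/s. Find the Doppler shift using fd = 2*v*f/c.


fd = 2 * 66 * 16000000000.0 / 3e8 = 7040.0 Hz

7040.0 Hz


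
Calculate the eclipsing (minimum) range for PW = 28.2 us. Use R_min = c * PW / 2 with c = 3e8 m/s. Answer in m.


R_min = 3e8 * 28.2e-6 / 2 = 4230.0 m

4230.0 m


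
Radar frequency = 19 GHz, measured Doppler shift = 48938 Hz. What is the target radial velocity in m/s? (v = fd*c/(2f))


v = 48938 * 3e8 / (2 * 19000000000.0) = 386.4 m/s

386.4 m/s


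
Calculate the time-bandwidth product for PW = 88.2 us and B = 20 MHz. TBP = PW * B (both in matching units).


TBP = 88.2 * 20 = 1764.0

1764.0


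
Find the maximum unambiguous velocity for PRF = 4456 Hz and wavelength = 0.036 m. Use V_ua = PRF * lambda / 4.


V_ua = 4456 * 0.036 / 4 = 40.1 m/s

40.1 m/s


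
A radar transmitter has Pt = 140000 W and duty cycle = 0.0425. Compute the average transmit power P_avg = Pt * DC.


P_avg = 140000 * 0.0425 = 5950.0 W

5950.0 W


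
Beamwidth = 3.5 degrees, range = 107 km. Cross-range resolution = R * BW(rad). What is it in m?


BW_rad = 0.061086524
CR = 107000 * 0.061086524 = 6536.3 m

6536.3 m


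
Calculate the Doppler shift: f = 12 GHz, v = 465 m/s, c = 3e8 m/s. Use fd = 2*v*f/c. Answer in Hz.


fd = 2 * 465 * 12000000000.0 / 3e8 = 37200.0 Hz

37200.0 Hz


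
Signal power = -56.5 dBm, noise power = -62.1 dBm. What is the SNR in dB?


SNR = -56.5 - (-62.1) = 5.6 dB

5.6 dB


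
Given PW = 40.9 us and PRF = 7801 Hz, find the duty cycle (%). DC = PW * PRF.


DC = 40.9e-6 * 7801 * 100 = 31.91%

31.91%


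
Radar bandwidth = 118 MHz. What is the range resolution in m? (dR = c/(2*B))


dR = 3e8 / (2 * 118000000.0) = 1.27 m

1.27 m


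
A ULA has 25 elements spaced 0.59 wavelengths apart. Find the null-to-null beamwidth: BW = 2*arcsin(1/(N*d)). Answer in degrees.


1/(N*d) = 1/(25*0.59) = 0.067797
BW = 2*arcsin(0.067797) = 7.8 degrees

7.8 degrees


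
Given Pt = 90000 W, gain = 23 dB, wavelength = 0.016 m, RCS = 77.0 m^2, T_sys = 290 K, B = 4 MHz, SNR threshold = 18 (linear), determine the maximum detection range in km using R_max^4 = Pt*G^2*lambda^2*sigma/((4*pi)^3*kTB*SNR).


G_lin = 10^(23/10) = 199.526231
R^4 = 90000 * 199.526231^2 * 0.016^2 * 77.0 / ((4*pi)^3 * 1.38e-23 * 290 * 4000000.0 * 18)
R^4 = 1.23519e17 m^4
R_max = (1.23519e17)^(1/4) = 18747.1 m = 18.7 km

18.7 km


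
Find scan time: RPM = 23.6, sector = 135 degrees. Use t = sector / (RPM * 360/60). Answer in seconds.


t = 135 / (23.6 * 360) * 60 = 0.95 s

0.95 s


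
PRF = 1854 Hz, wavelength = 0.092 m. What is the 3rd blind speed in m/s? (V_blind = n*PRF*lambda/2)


V_blind = 3 * 1854 * 0.092 / 2 = 255.9 m/s

255.9 m/s


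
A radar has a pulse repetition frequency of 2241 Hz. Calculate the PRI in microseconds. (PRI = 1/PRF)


PRI = 1/2241 = 0.0004462294 s = 446.2 us

446.2 us


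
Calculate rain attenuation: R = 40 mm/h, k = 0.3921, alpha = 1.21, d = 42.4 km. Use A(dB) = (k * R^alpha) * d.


gamma = 0.3921 * 40^1.21 = 34.032154 dB/km
A = 34.032154 * 42.4 = 1442.96 dB

1442.96 dB


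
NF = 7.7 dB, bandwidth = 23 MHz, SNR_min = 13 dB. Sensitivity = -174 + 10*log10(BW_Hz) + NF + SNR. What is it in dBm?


10*log10(23000000.0) = 73.62
S = -174 + 73.62 + 7.7 + 13 = -79.7 dBm

-79.7 dBm


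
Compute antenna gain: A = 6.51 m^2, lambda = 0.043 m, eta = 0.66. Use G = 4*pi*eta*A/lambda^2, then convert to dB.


G_linear = 4*pi*0.66*6.51/0.043^2 = 29201.01
G_dB = 10*log10(29201.01) = 44.7 dB

44.7 dB


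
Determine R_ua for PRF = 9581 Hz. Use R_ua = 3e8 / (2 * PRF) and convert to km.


R_ua = 3e8 / (2 * 9581) = 15656.0 m = 15.7 km

15.7 km


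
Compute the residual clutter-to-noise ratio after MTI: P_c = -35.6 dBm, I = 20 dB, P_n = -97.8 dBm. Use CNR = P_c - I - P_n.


CNR = -35.6 - 20 - (-97.8) = 42.2 dB

42.2 dB


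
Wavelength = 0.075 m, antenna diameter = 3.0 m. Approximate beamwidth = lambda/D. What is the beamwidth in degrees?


BW_rad = 0.075 / 3.0 = 0.025
BW_deg = 1.43 degrees

1.43 degrees


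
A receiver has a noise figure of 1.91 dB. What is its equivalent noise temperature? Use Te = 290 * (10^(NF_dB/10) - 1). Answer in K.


NF_lin = 10^(1.91/10) = 1.552387
Te = 290 * (1.552387 - 1) = 160.2 K

160.2 K


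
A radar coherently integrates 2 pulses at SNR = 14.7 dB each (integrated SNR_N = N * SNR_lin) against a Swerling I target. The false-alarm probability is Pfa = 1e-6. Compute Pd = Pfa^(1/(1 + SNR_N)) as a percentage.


SNR_lin = 10^(14.7/10) = 29.51209
SNR_N = 2 * 29.51209 = 59.02418
1/(1 + SNR_N) = 1/60.02418 = 0.01666
Pd = (1e-6)^0.01666 = 0.7944
Pd = 79.4%

79.4%


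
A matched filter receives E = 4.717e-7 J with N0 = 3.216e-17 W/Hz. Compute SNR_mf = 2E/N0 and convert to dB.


SNR_lin = 2 * 4.717e-7 / 3.216e-17 = 2.933e10
SNR_dB = 10*log10(2.933e10) = 104.7 dB

104.7 dB


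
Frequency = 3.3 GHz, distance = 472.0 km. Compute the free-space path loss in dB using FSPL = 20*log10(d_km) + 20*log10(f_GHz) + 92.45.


20*log10(472.0) = 53.48
20*log10(3.3) = 10.37
FSPL = 156.3 dB

156.3 dB


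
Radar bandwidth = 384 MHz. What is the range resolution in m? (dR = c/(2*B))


dR = 3e8 / (2 * 384000000.0) = 0.39 m

0.39 m


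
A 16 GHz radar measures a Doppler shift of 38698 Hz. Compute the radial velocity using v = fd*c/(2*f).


v = 38698 * 3e8 / (2 * 16000000000.0) = 362.8 m/s

362.8 m/s


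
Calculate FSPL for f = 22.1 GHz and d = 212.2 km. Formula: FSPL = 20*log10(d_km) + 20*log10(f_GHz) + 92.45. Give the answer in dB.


20*log10(212.2) = 46.53
20*log10(22.1) = 26.89
FSPL = 165.9 dB

165.9 dB


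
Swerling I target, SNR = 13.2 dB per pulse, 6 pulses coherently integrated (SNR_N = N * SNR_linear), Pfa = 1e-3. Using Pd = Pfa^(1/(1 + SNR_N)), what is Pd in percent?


SNR_lin = 10^(13.2/10) = 20.89296
SNR_N = 6 * 20.89296 = 125.35776
1/(1 + SNR_N) = 1/126.35776 = 0.007914
Pd = (1e-3)^0.007914 = 0.9468
Pd = 94.7%

94.7%


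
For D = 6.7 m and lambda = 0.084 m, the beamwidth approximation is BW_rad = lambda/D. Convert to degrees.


BW_rad = 0.084 / 6.7 = 0.012537
BW_deg = 0.72 degrees

0.72 degrees


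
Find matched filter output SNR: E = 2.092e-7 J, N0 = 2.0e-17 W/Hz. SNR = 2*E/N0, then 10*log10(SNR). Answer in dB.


SNR_lin = 2 * 2.092e-7 / 2.0e-17 = 2.092e10
SNR_dB = 10*log10(2.092e10) = 103.2 dB

103.2 dB


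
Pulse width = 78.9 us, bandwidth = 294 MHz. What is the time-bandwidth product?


TBP = 78.9 * 294 = 23196.6

23196.6


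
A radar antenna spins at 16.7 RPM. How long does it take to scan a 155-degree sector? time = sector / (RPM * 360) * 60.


t = 155 / (16.7 * 360) * 60 = 1.55 s

1.55 s


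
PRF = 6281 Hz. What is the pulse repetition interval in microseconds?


PRI = 1/6281 = 0.0001592103 s = 159.2 us

159.2 us


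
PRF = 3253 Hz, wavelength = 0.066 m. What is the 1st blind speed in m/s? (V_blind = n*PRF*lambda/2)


V_blind = 1 * 3253 * 0.066 / 2 = 107.3 m/s

107.3 m/s


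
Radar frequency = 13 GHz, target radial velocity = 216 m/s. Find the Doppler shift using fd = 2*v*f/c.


fd = 2 * 216 * 13000000000.0 / 3e8 = 18720.0 Hz

18720.0 Hz


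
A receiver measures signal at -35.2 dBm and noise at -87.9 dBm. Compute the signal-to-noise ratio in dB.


SNR = -35.2 - (-87.9) = 52.7 dB

52.7 dB


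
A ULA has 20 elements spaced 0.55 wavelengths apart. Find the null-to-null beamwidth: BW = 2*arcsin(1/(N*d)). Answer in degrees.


1/(N*d) = 1/(20*0.55) = 0.090909
BW = 2*arcsin(0.090909) = 10.4 degrees

10.4 degrees


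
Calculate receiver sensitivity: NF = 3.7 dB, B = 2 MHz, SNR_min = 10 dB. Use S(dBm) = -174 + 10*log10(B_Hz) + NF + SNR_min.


10*log10(2000000.0) = 63.01
S = -174 + 63.01 + 3.7 + 10 = -97.3 dBm

-97.3 dBm


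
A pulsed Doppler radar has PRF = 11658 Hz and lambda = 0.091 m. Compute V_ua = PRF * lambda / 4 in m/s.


V_ua = 11658 * 0.091 / 4 = 265.2 m/s

265.2 m/s


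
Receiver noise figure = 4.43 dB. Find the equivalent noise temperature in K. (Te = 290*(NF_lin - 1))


NF_lin = 10^(4.43/10) = 2.77332
Te = 290 * (2.77332 - 1) = 514.3 K

514.3 K


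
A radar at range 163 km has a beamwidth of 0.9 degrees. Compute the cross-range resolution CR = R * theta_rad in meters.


BW_rad = 0.015707963
CR = 163000 * 0.015707963 = 2560.4 m

2560.4 m


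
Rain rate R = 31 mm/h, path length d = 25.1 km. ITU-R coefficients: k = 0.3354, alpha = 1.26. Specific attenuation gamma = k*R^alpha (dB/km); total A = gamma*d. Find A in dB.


gamma = 0.3354 * 31^1.26 = 25.390941 dB/km
A = 25.390941 * 25.1 = 637.31 dB

637.31 dB


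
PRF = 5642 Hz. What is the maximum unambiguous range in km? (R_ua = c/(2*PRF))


R_ua = 3e8 / (2 * 5642) = 26586.3 m = 26.6 km

26.6 km


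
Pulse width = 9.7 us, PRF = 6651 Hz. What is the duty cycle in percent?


DC = 9.7e-6 * 6651 * 100 = 6.45%

6.45%


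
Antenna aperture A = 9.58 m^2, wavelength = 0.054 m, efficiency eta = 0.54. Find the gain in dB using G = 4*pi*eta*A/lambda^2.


G_linear = 4*pi*0.54*9.58/0.054^2 = 22293.67
G_dB = 10*log10(22293.67) = 43.5 dB

43.5 dB


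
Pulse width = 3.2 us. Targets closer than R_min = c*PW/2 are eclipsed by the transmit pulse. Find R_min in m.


R_min = 3e8 * 3.2e-6 / 2 = 480.0 m

480.0 m


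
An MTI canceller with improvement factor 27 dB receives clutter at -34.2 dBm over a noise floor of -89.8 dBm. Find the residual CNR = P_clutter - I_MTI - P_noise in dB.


CNR = -34.2 - 27 - (-89.8) = 28.6 dB

28.6 dB


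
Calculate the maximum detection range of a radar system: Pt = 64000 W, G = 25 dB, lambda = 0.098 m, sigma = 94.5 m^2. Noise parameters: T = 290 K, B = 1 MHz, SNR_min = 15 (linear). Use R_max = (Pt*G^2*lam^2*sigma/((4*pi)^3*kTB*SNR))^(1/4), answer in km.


G_lin = 10^(25/10) = 316.227766
R^4 = 64000 * 316.227766^2 * 0.098^2 * 94.5 / ((4*pi)^3 * 1.38e-23 * 290 * 1000000.0 * 15)
R^4 = 4.87603e19 m^4
R_max = (4.87603e19)^(1/4) = 83563.5 m = 83.6 km

83.6 km


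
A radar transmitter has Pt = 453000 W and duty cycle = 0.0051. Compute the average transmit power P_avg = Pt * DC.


P_avg = 453000 * 0.0051 = 2310.3 W

2310.3 W


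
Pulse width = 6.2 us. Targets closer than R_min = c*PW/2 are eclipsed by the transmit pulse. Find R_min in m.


R_min = 3e8 * 6.2e-6 / 2 = 930.0 m

930.0 m


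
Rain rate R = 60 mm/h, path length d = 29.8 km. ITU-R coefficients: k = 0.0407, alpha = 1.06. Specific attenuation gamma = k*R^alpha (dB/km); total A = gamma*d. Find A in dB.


gamma = 0.0407 * 60^1.06 = 3.122013 dB/km
A = 3.122013 * 29.8 = 93.04 dB

93.04 dB


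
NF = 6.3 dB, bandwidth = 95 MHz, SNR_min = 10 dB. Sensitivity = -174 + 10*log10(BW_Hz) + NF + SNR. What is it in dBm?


10*log10(95000000.0) = 79.78
S = -174 + 79.78 + 6.3 + 10 = -77.9 dBm

-77.9 dBm


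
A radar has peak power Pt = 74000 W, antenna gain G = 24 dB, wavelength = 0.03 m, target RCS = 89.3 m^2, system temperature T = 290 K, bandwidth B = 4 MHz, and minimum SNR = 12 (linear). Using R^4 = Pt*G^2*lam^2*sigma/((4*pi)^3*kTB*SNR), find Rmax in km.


G_lin = 10^(24/10) = 251.188643
R^4 = 74000 * 251.188643^2 * 0.03^2 * 89.3 / ((4*pi)^3 * 1.38e-23 * 290 * 4000000.0 * 12)
R^4 = 9.84414e17 m^4
R_max = (9.84414e17)^(1/4) = 31498.8 m = 31.5 km

31.5 km


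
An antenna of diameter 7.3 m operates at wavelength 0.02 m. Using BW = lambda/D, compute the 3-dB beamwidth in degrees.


BW_rad = 0.02 / 7.3 = 0.00274
BW_deg = 0.16 degrees

0.16 degrees


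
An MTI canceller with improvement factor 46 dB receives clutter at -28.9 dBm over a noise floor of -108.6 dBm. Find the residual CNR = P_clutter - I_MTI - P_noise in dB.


CNR = -28.9 - 46 - (-108.6) = 33.7 dB

33.7 dB


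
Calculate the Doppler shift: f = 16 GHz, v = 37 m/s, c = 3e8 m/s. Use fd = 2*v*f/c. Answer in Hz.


fd = 2 * 37 * 16000000000.0 / 3e8 = 3946.7 Hz

3946.7 Hz


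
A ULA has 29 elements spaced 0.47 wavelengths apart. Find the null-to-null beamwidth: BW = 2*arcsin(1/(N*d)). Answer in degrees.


1/(N*d) = 1/(29*0.47) = 0.073368
BW = 2*arcsin(0.073368) = 8.4 degrees

8.4 degrees


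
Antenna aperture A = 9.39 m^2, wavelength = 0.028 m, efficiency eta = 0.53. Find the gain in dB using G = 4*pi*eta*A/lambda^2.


G_linear = 4*pi*0.53*9.39/0.028^2 = 79769.2
G_dB = 10*log10(79769.2) = 49.0 dB

49.0 dB


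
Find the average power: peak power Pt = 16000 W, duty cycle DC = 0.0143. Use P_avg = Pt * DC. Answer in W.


P_avg = 16000 * 0.0143 = 228.8 W

228.8 W


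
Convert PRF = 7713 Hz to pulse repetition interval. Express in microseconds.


PRI = 1/7713 = 0.0001296512 s = 129.7 us

129.7 us


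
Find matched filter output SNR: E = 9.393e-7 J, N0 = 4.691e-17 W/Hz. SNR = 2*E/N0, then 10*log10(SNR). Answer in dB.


SNR_lin = 2 * 9.393e-7 / 4.691e-17 = 4.005e10
SNR_dB = 10*log10(4.005e10) = 106.0 dB

106.0 dB


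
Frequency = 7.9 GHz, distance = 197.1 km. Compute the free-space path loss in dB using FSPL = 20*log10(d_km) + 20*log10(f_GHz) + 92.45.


20*log10(197.1) = 45.89
20*log10(7.9) = 17.95
FSPL = 156.3 dB

156.3 dB


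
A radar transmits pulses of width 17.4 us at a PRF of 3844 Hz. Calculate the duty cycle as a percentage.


DC = 17.4e-6 * 3844 * 100 = 6.69%

6.69%


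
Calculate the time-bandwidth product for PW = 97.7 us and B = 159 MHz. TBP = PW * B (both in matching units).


TBP = 97.7 * 159 = 15534.3

15534.3


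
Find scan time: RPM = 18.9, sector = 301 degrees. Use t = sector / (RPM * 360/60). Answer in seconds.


t = 301 / (18.9 * 360) * 60 = 2.65 s

2.65 s


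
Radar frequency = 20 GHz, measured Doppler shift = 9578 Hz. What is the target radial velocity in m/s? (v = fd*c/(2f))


v = 9578 * 3e8 / (2 * 20000000000.0) = 71.8 m/s

71.8 m/s


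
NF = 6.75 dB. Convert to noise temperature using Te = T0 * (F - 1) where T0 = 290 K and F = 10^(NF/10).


NF_lin = 10^(6.75/10) = 4.731513
Te = 290 * (4.731513 - 1) = 1082.1 K

1082.1 K


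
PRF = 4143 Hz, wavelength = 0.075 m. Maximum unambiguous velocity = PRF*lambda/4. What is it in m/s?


V_ua = 4143 * 0.075 / 4 = 77.7 m/s

77.7 m/s


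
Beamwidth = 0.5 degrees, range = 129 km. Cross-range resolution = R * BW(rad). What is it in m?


BW_rad = 0.008726646
CR = 129000 * 0.008726646 = 1125.7 m

1125.7 m


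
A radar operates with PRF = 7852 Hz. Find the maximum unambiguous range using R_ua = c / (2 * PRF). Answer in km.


R_ua = 3e8 / (2 * 7852) = 19103.4 m = 19.1 km

19.1 km


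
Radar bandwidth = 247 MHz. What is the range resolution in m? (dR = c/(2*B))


dR = 3e8 / (2 * 247000000.0) = 0.61 m

0.61 m


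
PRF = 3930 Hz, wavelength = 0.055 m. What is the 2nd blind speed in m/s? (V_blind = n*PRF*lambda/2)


V_blind = 2 * 3930 * 0.055 / 2 = 216.2 m/s

216.2 m/s


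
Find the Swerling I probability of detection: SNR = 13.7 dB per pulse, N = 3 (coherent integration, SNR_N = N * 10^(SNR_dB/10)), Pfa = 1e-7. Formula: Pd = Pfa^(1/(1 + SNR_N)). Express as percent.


SNR_lin = 10^(13.7/10) = 23.44229
SNR_N = 3 * 23.44229 = 70.32687
1/(1 + SNR_N) = 1/71.32687 = 0.01402
Pd = (1e-7)^0.01402 = 0.79774
Pd = 79.8%

79.8%


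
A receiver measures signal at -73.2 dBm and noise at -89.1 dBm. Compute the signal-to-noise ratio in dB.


SNR = -73.2 - (-89.1) = 15.9 dB

15.9 dB


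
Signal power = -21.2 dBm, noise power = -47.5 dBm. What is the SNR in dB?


SNR = -21.2 - (-47.5) = 26.3 dB

26.3 dB


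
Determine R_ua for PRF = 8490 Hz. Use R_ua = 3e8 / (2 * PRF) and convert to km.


R_ua = 3e8 / (2 * 8490) = 17667.8 m = 17.7 km

17.7 km


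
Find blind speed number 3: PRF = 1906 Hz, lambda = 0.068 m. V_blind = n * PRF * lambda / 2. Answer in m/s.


V_blind = 3 * 1906 * 0.068 / 2 = 194.4 m/s

194.4 m/s


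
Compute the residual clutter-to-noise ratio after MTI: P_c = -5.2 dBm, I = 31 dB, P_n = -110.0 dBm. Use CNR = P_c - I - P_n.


CNR = -5.2 - 31 - (-110.0) = 73.8 dB

73.8 dB


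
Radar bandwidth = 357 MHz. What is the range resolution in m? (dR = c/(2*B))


dR = 3e8 / (2 * 357000000.0) = 0.42 m

0.42 m


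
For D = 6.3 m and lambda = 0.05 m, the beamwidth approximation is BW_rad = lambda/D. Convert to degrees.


BW_rad = 0.05 / 6.3 = 0.007937
BW_deg = 0.45 degrees

0.45 degrees


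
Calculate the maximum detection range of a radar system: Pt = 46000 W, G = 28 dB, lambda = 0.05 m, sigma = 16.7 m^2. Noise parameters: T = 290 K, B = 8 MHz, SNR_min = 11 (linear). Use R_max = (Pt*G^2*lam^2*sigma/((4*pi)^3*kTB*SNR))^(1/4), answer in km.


G_lin = 10^(28/10) = 630.957344
R^4 = 46000 * 630.957344^2 * 0.05^2 * 16.7 / ((4*pi)^3 * 1.38e-23 * 290 * 8000000.0 * 11)
R^4 = 1.09402e18 m^4
R_max = (1.09402e18)^(1/4) = 32341.2 m = 32.3 km

32.3 km


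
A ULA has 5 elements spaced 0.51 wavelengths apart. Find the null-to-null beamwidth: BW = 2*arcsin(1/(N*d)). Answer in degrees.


1/(N*d) = 1/(5*0.51) = 0.392157
BW = 2*arcsin(0.392157) = 46.2 degrees

46.2 degrees


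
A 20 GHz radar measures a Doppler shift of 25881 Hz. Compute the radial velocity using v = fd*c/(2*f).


v = 25881 * 3e8 / (2 * 20000000000.0) = 194.1 m/s

194.1 m/s


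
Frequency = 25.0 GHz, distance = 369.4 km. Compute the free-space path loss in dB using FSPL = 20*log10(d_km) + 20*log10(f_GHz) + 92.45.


20*log10(369.4) = 51.35
20*log10(25.0) = 27.96
FSPL = 171.8 dB

171.8 dB


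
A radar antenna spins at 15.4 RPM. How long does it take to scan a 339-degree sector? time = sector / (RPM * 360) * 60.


t = 339 / (15.4 * 360) * 60 = 3.67 s

3.67 s


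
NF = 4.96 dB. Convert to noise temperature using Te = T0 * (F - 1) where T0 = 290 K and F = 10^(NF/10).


NF_lin = 10^(4.96/10) = 3.133286
Te = 290 * (3.133286 - 1) = 618.7 K

618.7 K


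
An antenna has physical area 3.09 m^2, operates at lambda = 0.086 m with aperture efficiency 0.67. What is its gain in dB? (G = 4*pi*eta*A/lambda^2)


G_linear = 4*pi*0.67*3.09/0.086^2 = 3517.6
G_dB = 10*log10(3517.6) = 35.5 dB

35.5 dB


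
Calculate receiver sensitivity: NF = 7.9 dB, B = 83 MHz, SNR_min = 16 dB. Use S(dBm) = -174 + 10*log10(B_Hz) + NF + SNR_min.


10*log10(83000000.0) = 79.19
S = -174 + 79.19 + 7.9 + 16 = -70.9 dBm

-70.9 dBm


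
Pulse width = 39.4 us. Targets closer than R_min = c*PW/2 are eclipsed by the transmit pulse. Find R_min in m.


R_min = 3e8 * 39.4e-6 / 2 = 5910.0 m

5910.0 m


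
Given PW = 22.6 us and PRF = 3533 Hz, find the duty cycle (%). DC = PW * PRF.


DC = 22.6e-6 * 3533 * 100 = 7.98%

7.98%


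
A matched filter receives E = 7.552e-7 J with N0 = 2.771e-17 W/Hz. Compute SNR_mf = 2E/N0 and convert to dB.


SNR_lin = 2 * 7.552e-7 / 2.771e-17 = 5.451e10
SNR_dB = 10*log10(5.451e10) = 107.4 dB

107.4 dB


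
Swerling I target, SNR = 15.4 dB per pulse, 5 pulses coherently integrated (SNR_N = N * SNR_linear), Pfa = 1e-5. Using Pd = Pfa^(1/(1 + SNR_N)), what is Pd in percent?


SNR_lin = 10^(15.4/10) = 34.67369
SNR_N = 5 * 34.67369 = 173.36845
1/(1 + SNR_N) = 1/174.36845 = 0.005735
Pd = (1e-5)^0.005735 = 0.93611
Pd = 93.6%

93.6%


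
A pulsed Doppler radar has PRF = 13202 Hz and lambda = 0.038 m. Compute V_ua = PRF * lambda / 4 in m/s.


V_ua = 13202 * 0.038 / 4 = 125.4 m/s

125.4 m/s


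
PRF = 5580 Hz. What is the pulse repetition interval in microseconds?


PRI = 1/5580 = 0.0001792115 s = 179.2 us

179.2 us


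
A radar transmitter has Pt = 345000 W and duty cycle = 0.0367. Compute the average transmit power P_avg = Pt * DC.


P_avg = 345000 * 0.0367 = 12661.5 W

12661.5 W


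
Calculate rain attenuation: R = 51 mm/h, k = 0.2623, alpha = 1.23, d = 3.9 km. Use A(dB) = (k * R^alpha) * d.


gamma = 0.2623 * 51^1.23 = 33.045293 dB/km
A = 33.045293 * 3.9 = 128.88 dB

128.88 dB


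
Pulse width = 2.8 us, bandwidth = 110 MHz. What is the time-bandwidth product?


TBP = 2.8 * 110 = 308.0

308.0


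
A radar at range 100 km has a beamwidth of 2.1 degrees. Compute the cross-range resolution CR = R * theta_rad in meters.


BW_rad = 0.036651914
CR = 100000 * 0.036651914 = 3665.2 m

3665.2 m


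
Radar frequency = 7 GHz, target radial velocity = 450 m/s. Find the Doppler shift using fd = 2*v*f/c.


fd = 2 * 450 * 7000000000.0 / 3e8 = 21000.0 Hz

21000.0 Hz


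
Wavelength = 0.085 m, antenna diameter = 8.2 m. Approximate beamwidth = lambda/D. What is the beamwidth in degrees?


BW_rad = 0.085 / 8.2 = 0.010366
BW_deg = 0.59 degrees

0.59 degrees


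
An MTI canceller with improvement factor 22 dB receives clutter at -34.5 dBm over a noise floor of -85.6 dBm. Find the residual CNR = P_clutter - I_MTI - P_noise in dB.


CNR = -34.5 - 22 - (-85.6) = 29.1 dB

29.1 dB


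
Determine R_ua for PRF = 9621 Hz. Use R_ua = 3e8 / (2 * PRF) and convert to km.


R_ua = 3e8 / (2 * 9621) = 15590.9 m = 15.6 km

15.6 km


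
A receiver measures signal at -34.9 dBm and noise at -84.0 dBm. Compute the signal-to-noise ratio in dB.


SNR = -34.9 - (-84.0) = 49.1 dB

49.1 dB


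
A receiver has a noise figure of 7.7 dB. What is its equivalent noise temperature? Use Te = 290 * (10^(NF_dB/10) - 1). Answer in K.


NF_lin = 10^(7.7/10) = 5.888437
Te = 290 * (5.888437 - 1) = 1417.6 K

1417.6 K


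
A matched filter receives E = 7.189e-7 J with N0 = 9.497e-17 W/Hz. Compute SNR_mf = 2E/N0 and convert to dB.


SNR_lin = 2 * 7.189e-7 / 9.497e-17 = 1.514e10
SNR_dB = 10*log10(1.514e10) = 101.8 dB

101.8 dB


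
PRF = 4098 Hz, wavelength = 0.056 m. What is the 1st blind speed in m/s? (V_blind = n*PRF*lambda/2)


V_blind = 1 * 4098 * 0.056 / 2 = 114.7 m/s

114.7 m/s


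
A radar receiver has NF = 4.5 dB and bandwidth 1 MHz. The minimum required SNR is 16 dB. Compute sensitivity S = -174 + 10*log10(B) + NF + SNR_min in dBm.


10*log10(1000000.0) = 60.0
S = -174 + 60.0 + 4.5 + 16 = -93.5 dBm

-93.5 dBm


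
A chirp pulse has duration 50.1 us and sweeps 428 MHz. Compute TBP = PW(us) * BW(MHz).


TBP = 50.1 * 428 = 21442.8

21442.8


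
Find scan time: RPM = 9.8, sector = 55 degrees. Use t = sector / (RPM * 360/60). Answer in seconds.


t = 55 / (9.8 * 360) * 60 = 0.94 s

0.94 s


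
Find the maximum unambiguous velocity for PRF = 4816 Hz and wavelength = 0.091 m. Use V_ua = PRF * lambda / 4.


V_ua = 4816 * 0.091 / 4 = 109.6 m/s

109.6 m/s


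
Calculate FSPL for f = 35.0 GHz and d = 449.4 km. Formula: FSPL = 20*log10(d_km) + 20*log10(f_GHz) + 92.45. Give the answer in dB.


20*log10(449.4) = 53.05
20*log10(35.0) = 30.88
FSPL = 176.4 dB

176.4 dB


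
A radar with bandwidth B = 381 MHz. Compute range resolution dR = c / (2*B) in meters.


dR = 3e8 / (2 * 381000000.0) = 0.39 m

0.39 m


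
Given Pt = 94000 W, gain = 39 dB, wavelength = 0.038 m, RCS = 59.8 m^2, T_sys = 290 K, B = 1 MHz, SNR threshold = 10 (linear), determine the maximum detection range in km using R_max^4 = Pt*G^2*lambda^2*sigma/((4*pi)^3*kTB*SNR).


G_lin = 10^(39/10) = 7943.282347
R^4 = 94000 * 7943.282347^2 * 0.038^2 * 59.8 / ((4*pi)^3 * 1.38e-23 * 290 * 1000000.0 * 10)
R^4 = 6.44896e21 m^4
R_max = (6.44896e21)^(1/4) = 283382.1 m = 283.4 km

283.4 km


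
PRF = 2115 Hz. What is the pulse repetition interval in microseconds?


PRI = 1/2115 = 0.0004728132 s = 472.8 us

472.8 us


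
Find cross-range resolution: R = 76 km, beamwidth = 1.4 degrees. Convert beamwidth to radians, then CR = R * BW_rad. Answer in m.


BW_rad = 0.02443461
CR = 76000 * 0.02443461 = 1857.0 m

1857.0 m


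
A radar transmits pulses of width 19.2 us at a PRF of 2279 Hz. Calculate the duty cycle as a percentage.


DC = 19.2e-6 * 2279 * 100 = 4.38%

4.38%


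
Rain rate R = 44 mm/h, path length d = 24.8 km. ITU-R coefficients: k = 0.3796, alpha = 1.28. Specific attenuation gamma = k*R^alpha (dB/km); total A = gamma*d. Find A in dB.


gamma = 0.3796 * 44^1.28 = 48.188747 dB/km
A = 48.188747 * 24.8 = 1195.08 dB

1195.08 dB


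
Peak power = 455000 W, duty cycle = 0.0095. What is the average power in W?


P_avg = 455000 * 0.0095 = 4322.5 W

4322.5 W


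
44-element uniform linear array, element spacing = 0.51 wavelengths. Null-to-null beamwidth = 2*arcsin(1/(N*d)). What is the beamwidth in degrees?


1/(N*d) = 1/(44*0.51) = 0.044563
BW = 2*arcsin(0.044563) = 5.1 degrees

5.1 degrees


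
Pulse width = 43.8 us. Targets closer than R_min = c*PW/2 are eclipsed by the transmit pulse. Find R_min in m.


R_min = 3e8 * 43.8e-6 / 2 = 6570.0 m

6570.0 m


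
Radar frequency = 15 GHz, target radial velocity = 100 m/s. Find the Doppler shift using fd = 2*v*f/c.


fd = 2 * 100 * 15000000000.0 / 3e8 = 10000.0 Hz

10000.0 Hz
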